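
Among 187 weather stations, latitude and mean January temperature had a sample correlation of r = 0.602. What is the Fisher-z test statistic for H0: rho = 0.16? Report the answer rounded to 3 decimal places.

7.256

Fisher z: atanh(0.602) = 0.696278, atanh(0.16) = 0.161387
z = (z_r − z_0)·√(n−3) = (0.696278 − 0.161387)·√184 = 0.534891 · 13.564660 = 7.256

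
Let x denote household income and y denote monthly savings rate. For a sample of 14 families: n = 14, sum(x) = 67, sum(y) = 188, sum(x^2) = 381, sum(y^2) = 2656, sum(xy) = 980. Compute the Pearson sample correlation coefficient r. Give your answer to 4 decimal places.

0.9014

Numerator: nΣxy − (Σx)(Σy) = 14·980 − (67)(188) = 1124
Denominator: √[(nΣx²−(Σx)²)(nΣy²−(Σy)²)]
  nΣx²−(Σx)² = 14·381 − 4489 = 845;  nΣy²−(Σy)² = 14·2656 − 35344 = 1840
  √(845·1840) = √1554800 = 1246.9162
r = 1124 / 1246.9162 = 0.9014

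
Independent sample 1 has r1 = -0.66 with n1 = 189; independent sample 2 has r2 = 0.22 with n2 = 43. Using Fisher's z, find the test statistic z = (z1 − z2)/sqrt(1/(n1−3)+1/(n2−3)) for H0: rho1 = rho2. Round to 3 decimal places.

-5.832

Fisher z-transforms: z1 = atanh(-0.66) = -0.792814, z2 = atanh(0.22) = 0.223656; difference d = -1.016470
Var(d) = 1/186 + 1/40 = 0.0053763 + 0.0250000 = 0.0303763
z = d/√Var(d) = -1.016470 / √0.0303763 = -1.016470 / 0.174288 = -5.832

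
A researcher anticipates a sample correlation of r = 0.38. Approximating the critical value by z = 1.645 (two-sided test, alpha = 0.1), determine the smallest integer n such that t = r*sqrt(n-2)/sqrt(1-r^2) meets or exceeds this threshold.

Need r·√(n−2)/√(1−r²) ≥ 1.645
√(n−2) ≥ 1.645·√(1−0.1444) / 0.38 = 1.645·0.924986 / 0.38 = 4.0042
n−2 ≥ 16.0336  ⇒  n ≥ 18.0336
Smallest integer n = 19

19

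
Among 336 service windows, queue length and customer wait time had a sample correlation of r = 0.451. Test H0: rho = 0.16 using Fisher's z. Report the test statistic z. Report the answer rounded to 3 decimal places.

z_r = atanh(0.451) = 0.485955,  z_0 = atanh(0.16) = 0.161387
SE = 1/√(n−3) = 1/√333 = 0.054800
z = (z_r − z_0)/SE = (0.485955 − 0.161387) / 0.054800 = 0.324568 / 0.054800 = 5.923

5.923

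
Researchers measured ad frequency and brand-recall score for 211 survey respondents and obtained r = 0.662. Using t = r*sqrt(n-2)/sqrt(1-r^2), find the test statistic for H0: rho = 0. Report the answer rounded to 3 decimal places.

12.769

1 − r² = 1 − 0.438244 = 0.561756;  √(1−r²) = 0.749504
√(n−2) = √209 = 14.456832
t = r·√(n−2)/√(1−r²) = 0.662 · 14.456832 / 0.749504 = 12.769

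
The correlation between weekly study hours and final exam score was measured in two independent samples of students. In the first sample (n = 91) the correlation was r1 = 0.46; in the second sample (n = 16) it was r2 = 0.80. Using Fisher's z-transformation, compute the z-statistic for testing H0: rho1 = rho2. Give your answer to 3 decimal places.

z1 = atanh(0.46) = 0.497311,  z2 = atanh(0.80) = 1.098612
SE = √(1/(n1−3) + 1/(n2−3)) = √(1/88 + 1/13) = √(0.0113636 + 0.0769231) = √0.0882867 = 0.297131
z = (z1 − z2)/SE = (0.497311 − 1.098612) / 0.297131 = -0.601301 / 0.297131 = -2.024

-2.024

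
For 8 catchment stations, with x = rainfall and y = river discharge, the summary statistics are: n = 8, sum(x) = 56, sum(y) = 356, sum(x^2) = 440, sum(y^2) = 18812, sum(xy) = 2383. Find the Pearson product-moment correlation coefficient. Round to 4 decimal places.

Numerator: nΣxy − (Σx)(Σy) = 8·2383 − (56)(356) = -872
Denominator: √[(nΣx²−(Σx)²)(nΣy²−(Σy)²)]
  nΣx²−(Σx)² = 8·440 − 3136 = 384;  nΣy²−(Σy)² = 8·18812 − 126736 = 23760
  √(384·23760) = √9123840 = 3020.5695
r = -872 / 3020.5695 = -0.2887

-0.2887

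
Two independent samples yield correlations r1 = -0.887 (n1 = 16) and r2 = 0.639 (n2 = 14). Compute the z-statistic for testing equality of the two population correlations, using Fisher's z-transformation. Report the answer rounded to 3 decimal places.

z1 = atanh(-0.887) = -1.407678,  z2 = atanh(0.639) = 0.756482
SE = √(1/(n1−3) + 1/(n2−3)) = √(1/13 + 1/11) = √(0.0769231 + 0.0909091) = √0.1678322 = 0.409673
z = (z1 − z2)/SE = (-1.407678 − 0.756482) / 0.409673 = -2.164160 / 0.409673 = -5.283

-5.283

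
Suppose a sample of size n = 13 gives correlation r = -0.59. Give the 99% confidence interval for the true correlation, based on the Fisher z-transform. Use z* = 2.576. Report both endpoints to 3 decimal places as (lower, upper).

Fisher z: z_r = atanh(r) = ½·ln((1+(-0.59))/(1−(-0.59))) = -0.677666
SE(z) = 1/√(n−3) = 1/√10 = 0.316228
99% ⇒ z* = 2.576; margin = 2.576·0.316228 = 0.814603
CI on z-scale: (-1.492269, 0.136937)
Back-transform: tanh(-1.492269) = -0.903741, tanh(0.136937) = 0.136087

(-0.904, 0.136)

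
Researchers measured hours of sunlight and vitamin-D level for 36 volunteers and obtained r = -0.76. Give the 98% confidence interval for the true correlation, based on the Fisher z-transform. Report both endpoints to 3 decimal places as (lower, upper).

z_r = atanh(-0.76) = -0.996215;  SE = 1/√(n−3) = 1/√33 = 0.174078
z-limits: -0.996215 ± 2.326·0.174078 = -0.996215 ± 0.404905 = [-1.401120, -0.591310]
ρ-limits: (tanh -1.401120, tanh -0.591310) = (-0.886, -0.531)

(-0.886, -0.531)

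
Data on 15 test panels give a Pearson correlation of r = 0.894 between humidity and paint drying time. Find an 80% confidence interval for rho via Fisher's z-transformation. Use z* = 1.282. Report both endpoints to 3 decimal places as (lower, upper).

Fisher z: z_r = atanh(r) = ½·ln((1+0.894)/(1−0.894)) = 1.441504
SE(z) = 1/√(n−3) = 1/√12 = 0.288675
80% ⇒ z* = 1.282; margin = 1.282·0.288675 = 0.370081
CI on z-scale: (1.071423, 1.811585)
Back-transform: tanh(1.071423) = 0.789997, tanh(1.811585) = 0.947993

(0.790, 0.948)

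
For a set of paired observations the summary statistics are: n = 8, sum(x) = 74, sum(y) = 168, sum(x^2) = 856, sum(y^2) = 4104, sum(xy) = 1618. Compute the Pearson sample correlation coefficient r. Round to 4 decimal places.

Numerator: nΣxy − (Σx)(Σy) = 8·1618 − (74)(168) = 512
Denominator: √[(nΣx²−(Σx)²)(nΣy²−(Σy)²)]
  nΣx²−(Σx)² = 8·856 − 5476 = 1372;  nΣy²−(Σy)² = 8·4104 − 28224 = 4608
  √(1372·4608) = √6322176 = 2514.3938
r = 512 / 2514.3938 = 0.2036

0.2036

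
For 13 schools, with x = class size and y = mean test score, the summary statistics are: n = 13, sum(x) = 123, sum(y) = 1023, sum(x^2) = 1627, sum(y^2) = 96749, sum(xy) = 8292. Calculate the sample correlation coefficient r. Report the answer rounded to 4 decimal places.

Numerator: nΣxy − (Σx)(Σy) = 13·8292 − (123)(1023) = -18033
Denominator: √[(nΣx²−(Σx)²)(nΣy²−(Σy)²)]
  nΣx²−(Σx)² = 13·1627 − 15129 = 6022;  nΣy²−(Σy)² = 13·96749 − 1046529 = 211208
  √(6022·211208) = √1271894576 = 35663.6310
r = -18033 / 35663.6310 = -0.5056

-0.5056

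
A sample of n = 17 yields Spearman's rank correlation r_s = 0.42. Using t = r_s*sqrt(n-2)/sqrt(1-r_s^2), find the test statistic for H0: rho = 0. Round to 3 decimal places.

1.792

1 − r_s² = 1 − 0.1764 = 0.8236;  √(1−r_s²) = 0.907524
√(n−2) = √15 = 3.872983
t = r_s·√(n−2)/√(1−r_s²) = 0.42 · 3.872983 / 0.907524 = 1.792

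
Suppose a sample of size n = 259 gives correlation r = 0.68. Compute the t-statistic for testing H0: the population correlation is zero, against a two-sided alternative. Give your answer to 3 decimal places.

1 − r² = 1 − 0.4624 = 0.5376;  √(1−r²) = 0.733212
√(n−2) = √257 = 16.031220
t = r·√(n−2)/√(1−r²) = 0.68 · 16.031220 / 0.733212 = 14.868

14.868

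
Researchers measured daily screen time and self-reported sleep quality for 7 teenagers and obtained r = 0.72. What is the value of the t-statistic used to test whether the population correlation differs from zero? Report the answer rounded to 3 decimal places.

2.320

t = r·√(n−2) / √(1−r²) with r = 0.72, n = 7
  = 0.72·√5 / √(1 − 0.5184)
  = 0.72·2.236068 / 0.693974
  = 1.609969 / 0.693974 = 2.320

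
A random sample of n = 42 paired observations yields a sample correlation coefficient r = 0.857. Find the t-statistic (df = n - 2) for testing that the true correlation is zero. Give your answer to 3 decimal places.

10.518

1 − r² = 1 − 0.734449 = 0.265551;  √(1−r²) = 0.515316
√(n−2) = √40 = 6.324555
t = r·√(n−2)/√(1−r²) = 0.857 · 6.324555 / 0.515316 = 10.518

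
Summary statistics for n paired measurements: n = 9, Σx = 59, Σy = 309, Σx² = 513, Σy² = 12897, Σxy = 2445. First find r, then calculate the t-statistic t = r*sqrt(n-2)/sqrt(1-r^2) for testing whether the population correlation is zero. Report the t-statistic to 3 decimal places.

S_xy = nΣxy − ΣxΣy = 9·2445 − 59·309 = 22005 − 18231 = 3774
S_xx = nΣx² − (Σx)² = 9·513 − 59² = 4617 − 3481 = 1136
S_yy = nΣy² − (Σy)² = 9·12897 − 309² = 116073 − 95481 = 20592
r = S_xy / √(S_xx·S_yy) = 3774 / √(1136·20592) = 3774 / √23392512 = 3774 / 4836.5806 = 0.7803
t = r·√(n−2)/√(1−r²) = 0.7803·√7 / √(1−0.608868) = 2.064480 / 0.625405 = 3.301

3.301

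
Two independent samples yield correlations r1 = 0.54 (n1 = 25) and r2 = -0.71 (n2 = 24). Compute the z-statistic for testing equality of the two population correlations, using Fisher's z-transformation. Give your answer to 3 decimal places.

z1 = atanh(0.54) = 0.604156,  z2 = atanh(-0.71) = -0.887184
SE = √(1/(n1−3) + 1/(n2−3)) = √(1/22 + 1/21) = √(0.0454545 + 0.0476190) = √0.0930735 = 0.305079
z = (z1 − z2)/SE = (0.604156 − (-0.887184)) / 0.305079 = 1.491340 / 0.305079 = 4.888

4.888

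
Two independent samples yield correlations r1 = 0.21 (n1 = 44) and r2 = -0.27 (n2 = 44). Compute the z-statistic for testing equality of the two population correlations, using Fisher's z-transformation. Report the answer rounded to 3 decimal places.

2.219

Fisher z-transforms: z1 = atanh(0.21) = 0.213171, z2 = atanh(-0.27) = -0.276864; difference d = 0.490035
Var(d) = 1/41 + 1/41 = 0.0243902 + 0.0243902 = 0.0487804
z = d/√Var(d) = 0.490035 / √0.0487804 = 0.490035 / 0.220863 = 2.219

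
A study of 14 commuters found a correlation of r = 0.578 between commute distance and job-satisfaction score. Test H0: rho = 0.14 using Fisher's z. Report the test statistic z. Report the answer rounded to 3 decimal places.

1.720

z_r = atanh(0.578) = 0.659454,  z_0 = atanh(0.14) = 0.140926
SE = 1/√(n−3) = 1/√11 = 0.301511
z = (z_r − z_0)/SE = (0.659454 − 0.140926) / 0.301511 = 0.518528 / 0.301511 = 1.720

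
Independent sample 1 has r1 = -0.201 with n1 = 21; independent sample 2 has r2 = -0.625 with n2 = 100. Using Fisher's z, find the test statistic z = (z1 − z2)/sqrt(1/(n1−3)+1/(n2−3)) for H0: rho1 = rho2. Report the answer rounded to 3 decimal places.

2.063

z1 = atanh(-0.201) = -0.203774,  z2 = atanh(-0.625) = -0.733169
SE = √(1/(n1−3) + 1/(n2−3)) = √(1/18 + 1/97) = √(0.0555556 + 0.0103093) = √0.0658649 = 0.256642
z = (z1 − z2)/SE = (-0.203774 − (-0.733169)) / 0.256642 = 0.529395 / 0.256642 = 2.063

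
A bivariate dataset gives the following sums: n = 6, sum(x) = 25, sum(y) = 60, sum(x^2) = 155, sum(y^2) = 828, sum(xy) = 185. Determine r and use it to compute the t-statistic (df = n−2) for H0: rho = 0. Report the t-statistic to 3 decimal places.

-1.515

Numerator: nΣxy − (Σx)(Σy) = 6·185 − (25)(60) = -390
Denominator: √[(nΣx²−(Σx)²)(nΣy²−(Σy)²)]
  nΣx²−(Σx)² = 6·155 − 625 = 305;  nΣy²−(Σy)² = 6·828 − 3600 = 1368
  √(305·1368) = √417240 = 645.9412
r = -390 / 645.9412 = -0.6038
t = r·√(n−2)/√(1−r²) = -0.6038·√4 / √(1−0.364574) = -1.207600 / 0.797136 = -1.515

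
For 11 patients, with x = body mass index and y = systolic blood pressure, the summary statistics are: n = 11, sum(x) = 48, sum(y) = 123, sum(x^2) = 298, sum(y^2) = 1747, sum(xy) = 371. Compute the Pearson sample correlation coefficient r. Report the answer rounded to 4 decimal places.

Numerator: nΣxy − (Σx)(Σy) = 11·371 − (48)(123) = -1823
Denominator: √[(nΣx²−(Σx)²)(nΣy²−(Σy)²)]
  nΣx²−(Σx)² = 11·298 − 2304 = 974;  nΣy²−(Σy)² = 11·1747 − 15129 = 4088
  √(974·4088) = √3981712 = 1995.4228
r = -1823 / 1995.4228 = -0.9136

-0.9136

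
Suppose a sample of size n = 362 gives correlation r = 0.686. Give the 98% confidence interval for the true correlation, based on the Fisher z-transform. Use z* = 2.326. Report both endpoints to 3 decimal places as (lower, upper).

(0.615, 0.746)

z_r = atanh(0.686) = 0.840361;  SE = 1/√(n−3) = 1/√359 = 0.052778
z-limits: 0.840361 ± 2.326·0.052778 = 0.840361 ± 0.122762 = [0.717599, 0.963123]
ρ-limits: (tanh 0.717599, tanh 0.963123) = (0.615, 0.746)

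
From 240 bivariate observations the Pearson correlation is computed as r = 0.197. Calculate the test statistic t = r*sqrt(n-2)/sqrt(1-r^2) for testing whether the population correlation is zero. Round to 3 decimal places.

3.100

t = r·√(n−2) / √(1−r²) with r = 0.197, n = 240
  = 0.197·√238 / √(1 − 0.038809)
  = 0.197·15.427249 / 0.980403
  = 3.039168 / 0.980403 = 3.100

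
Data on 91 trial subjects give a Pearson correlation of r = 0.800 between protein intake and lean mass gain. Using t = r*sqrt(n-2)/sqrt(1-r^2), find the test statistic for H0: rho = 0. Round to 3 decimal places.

12.579

1 − r² = 1 − 0.640000 = 0.360000;  √(1−r²) = 0.600000
√(n−2) = √89 = 9.433981
t = r·√(n−2)/√(1−r²) = 0.800 · 9.433981 / 0.600000 = 12.579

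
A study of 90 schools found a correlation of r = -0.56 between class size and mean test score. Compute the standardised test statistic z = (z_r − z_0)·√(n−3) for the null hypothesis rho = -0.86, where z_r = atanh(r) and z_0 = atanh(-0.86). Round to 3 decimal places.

6.161

z_r = atanh(-0.56) = -0.632833,  z_0 = atanh(-0.86) = -1.293345
SE = 1/√(n−3) = 1/√87 = 0.107211
z = (z_r − z_0)/SE = (-0.632833 − (-1.293345)) / 0.107211 = 0.660512 / 0.107211 = 6.161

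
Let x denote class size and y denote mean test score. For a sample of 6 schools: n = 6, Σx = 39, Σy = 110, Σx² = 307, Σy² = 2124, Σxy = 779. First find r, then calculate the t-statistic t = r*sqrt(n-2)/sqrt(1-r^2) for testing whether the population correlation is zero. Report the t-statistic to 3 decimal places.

3.155

Numerator: nΣxy − (Σx)(Σy) = 6·779 − (39)(110) = 384
Denominator: √[(nΣx²−(Σx)²)(nΣy²−(Σy)²)]
  nΣx²−(Σx)² = 6·307 − 1521 = 321;  nΣy²−(Σy)² = 6·2124 − 12100 = 644
  √(321·644) = √206724 = 454.6691
r = 384 / 454.6691 = 0.8446
t = r·√(n−2)/√(1−r²) = 0.8446·√4 / √(1−0.713349) = 1.689200 / 0.535398 = 3.155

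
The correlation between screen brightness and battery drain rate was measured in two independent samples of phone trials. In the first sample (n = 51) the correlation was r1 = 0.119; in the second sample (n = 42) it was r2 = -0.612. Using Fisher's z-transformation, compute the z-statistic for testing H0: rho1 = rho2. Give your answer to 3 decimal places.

Fisher z-transforms: z1 = atanh(0.119) = 0.119567, z2 = atanh(-0.612) = -0.712113; difference d = 0.831680
Var(d) = 1/48 + 1/39 = 0.0208333 + 0.0256410 = 0.0464743
z = d/√Var(d) = 0.831680 / √0.0464743 = 0.831680 / 0.215579 = 3.858

3.858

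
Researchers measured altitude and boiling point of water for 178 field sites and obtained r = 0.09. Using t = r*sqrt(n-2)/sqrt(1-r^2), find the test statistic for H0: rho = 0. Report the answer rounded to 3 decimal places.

t = r·√(n−2) / √(1−r²) with r = 0.09, n = 178
  = 0.09·√176 / √(1 − 0.0081)
  = 0.09·13.266499 / 0.995942
  = 1.193985 / 0.995942 = 1.199

1.199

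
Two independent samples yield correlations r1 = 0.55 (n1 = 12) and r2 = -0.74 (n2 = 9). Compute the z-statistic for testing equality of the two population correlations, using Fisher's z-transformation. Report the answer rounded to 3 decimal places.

Fisher z-transforms: z1 = atanh(0.55) = 0.618381, z2 = atanh(-0.74) = -0.950479; difference d = 1.568860
Var(d) = 1/9 + 1/6 = 0.1111111 + 0.1666667 = 0.2777778
z = d/√Var(d) = 1.568860 / √0.2777778 = 1.568860 / 0.527046 = 2.977

2.977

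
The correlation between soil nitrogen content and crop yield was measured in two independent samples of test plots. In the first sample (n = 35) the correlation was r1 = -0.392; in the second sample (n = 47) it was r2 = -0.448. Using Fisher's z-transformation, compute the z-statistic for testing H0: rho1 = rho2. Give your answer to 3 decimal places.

Fisher z-transforms: z1 = atanh(-0.392) = -0.414161, z2 = atanh(-0.448) = -0.482195; difference d = 0.068034
Var(d) = 1/32 + 1/44 = 0.0312500 + 0.0227273 = 0.0539773
z = d/√Var(d) = 0.068034 / √0.0539773 = 0.068034 / 0.232330 = 0.293

0.293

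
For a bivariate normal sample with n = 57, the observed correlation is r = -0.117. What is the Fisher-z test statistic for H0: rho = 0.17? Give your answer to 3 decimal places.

-2.125

Fisher z: atanh(-0.117) = -0.117538, atanh(0.17) = 0.171667
z = (z_r − z_0)·√(n−3) = (-0.117538 − 0.171667)·√54 = -0.289205 · 7.348469 = -2.125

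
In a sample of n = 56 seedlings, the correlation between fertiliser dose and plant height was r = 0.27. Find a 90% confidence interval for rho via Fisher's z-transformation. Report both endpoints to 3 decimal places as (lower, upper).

z_r = atanh(0.27) = 0.276864;  SE = 1/√(n−3) = 1/√53 = 0.137361
z-limits: 0.276864 ± 1.645·0.137361 = 0.276864 ± 0.225959 = [0.050905, 0.502823]
ρ-limits: (tanh 0.050905, tanh 0.502823) = (0.051, 0.464)

(0.051, 0.464)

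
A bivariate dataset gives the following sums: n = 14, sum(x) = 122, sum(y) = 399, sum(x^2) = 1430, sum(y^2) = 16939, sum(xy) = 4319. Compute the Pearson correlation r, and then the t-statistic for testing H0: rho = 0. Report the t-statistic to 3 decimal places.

Numerator: nΣxy − (Σx)(Σy) = 14·4319 − (122)(399) = 11788
Denominator: √[(nΣx²−(Σx)²)(nΣy²−(Σy)²)]
  nΣx²−(Σx)² = 14·1430 − 14884 = 5136;  nΣy²−(Σy)² = 14·16939 − 159201 = 77945
  √(5136·77945) = √400325520 = 20008.1363
r = 11788 / 20008.1363 = 0.5892
t = r·√(n−2)/√(1−r²) = 0.5892·√12 / √(1−0.347157) = 2.041049 / 0.807987 = 2.526

2.526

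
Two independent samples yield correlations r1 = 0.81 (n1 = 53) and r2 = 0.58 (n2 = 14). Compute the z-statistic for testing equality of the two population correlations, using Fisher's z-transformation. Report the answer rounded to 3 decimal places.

1.395

Fisher z-transforms: z1 = atanh(0.81) = 1.127029, z2 = atanh(0.58) = 0.662463; difference d = 0.464566
Var(d) = 1/50 + 1/11 = 0.0200000 + 0.0909091 = 0.1109091
z = d/√Var(d) = 0.464566 / √0.1109091 = 0.464566 / 0.333030 = 1.395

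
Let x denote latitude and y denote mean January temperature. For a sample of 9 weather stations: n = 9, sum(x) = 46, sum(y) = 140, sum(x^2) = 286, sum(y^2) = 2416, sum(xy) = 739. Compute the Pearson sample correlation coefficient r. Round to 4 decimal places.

0.2129

S_xy = nΣxy − ΣxΣy = 9·739 − 46·140 = 6651 − 6440 = 211
S_xx = nΣx² − (Σx)² = 9·286 − 46² = 2574 − 2116 = 458
S_yy = nΣy² − (Σy)² = 9·2416 − 140² = 21744 − 19600 = 2144
r = S_xy / √(S_xx·S_yy) = 211 / √(458·2144) = 211 / √981952 = 211 / 990.9349 = 0.2129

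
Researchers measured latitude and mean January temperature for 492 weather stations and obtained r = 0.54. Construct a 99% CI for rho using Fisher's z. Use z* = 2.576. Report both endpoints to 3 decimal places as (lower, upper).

Fisher z: z_r = atanh(r) = ½·ln((1+0.54)/(1−0.54)) = 0.604156
SE(z) = 1/√(n−3) = 1/√489 = 0.045222
99% ⇒ z* = 2.576; margin = 2.576·0.045222 = 0.116492
CI on z-scale: (0.487664, 0.720648)
Back-transform: tanh(0.487664) = 0.452360, tanh(0.720648) = 0.617311

(0.452, 0.617)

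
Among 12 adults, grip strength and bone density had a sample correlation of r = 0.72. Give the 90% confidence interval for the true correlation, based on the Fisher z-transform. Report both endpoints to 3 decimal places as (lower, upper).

(0.345, 0.897)

Fisher z: z_r = atanh(r) = ½·ln((1+0.72)/(1−0.72)) = 0.907645
SE(z) = 1/√(n−3) = 1/√9 = 0.333333
90% ⇒ z* = 1.645; margin = 1.645·0.333333 = 0.548333
CI on z-scale: (0.359312, 1.455978)
Back-transform: tanh(0.359312) = 0.344608, tanh(1.455978) = 0.896869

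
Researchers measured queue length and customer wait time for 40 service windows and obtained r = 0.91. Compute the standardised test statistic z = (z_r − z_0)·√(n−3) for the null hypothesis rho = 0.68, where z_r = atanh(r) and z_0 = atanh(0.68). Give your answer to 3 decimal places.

4.248

z_r = atanh(0.91) = 1.527524,  z_0 = atanh(0.68) = 0.829114
SE = 1/√(n−3) = 1/√37 = 0.164399
z = (z_r − z_0)/SE = (1.527524 − 0.829114) / 0.164399 = 0.698410 / 0.164399 = 4.248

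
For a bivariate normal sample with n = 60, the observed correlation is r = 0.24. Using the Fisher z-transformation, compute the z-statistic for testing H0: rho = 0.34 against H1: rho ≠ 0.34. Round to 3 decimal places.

z_r = atanh(0.24) = 0.244774,  z_0 = atanh(0.34) = 0.354093
SE = 1/√(n−3) = 1/√57 = 0.132453
z = (z_r − z_0)/SE = (0.244774 − 0.354093) / 0.132453 = -0.109319 / 0.132453 = -0.825

-0.825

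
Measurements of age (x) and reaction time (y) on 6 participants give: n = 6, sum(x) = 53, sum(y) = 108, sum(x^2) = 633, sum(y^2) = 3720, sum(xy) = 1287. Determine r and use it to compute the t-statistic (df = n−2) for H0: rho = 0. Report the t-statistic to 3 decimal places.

1.562

S_xy = nΣxy − ΣxΣy = 6·1287 − 53·108 = 7722 − 5724 = 1998
S_xx = nΣx² − (Σx)² = 6·633 − 53² = 3798 − 2809 = 989
S_yy = nΣy² − (Σy)² = 6·3720 − 108² = 22320 − 11664 = 10656
r = S_xy / √(S_xx·S_yy) = 1998 / √(989·10656) = 1998 / √10538784 = 1998 / 3246.3493 = 0.6155
t = r·√(n−2)/√(1−r²) = 0.6155·√4 / √(1−0.378840) = 1.231000 / 0.788137 = 1.562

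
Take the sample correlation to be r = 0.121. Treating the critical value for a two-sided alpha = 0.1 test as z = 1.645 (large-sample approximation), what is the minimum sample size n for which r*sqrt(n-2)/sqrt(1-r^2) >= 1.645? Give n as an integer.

185

Need r·√(n−2)/√(1−r²) ≥ 1.645
√(n−2) ≥ 1.645·√(1−0.014641) / 0.121 = 1.645·0.992653 / 0.121 = 13.4952
n−2 ≥ 182.1204  ⇒  n ≥ 184.1204
Smallest integer n = 185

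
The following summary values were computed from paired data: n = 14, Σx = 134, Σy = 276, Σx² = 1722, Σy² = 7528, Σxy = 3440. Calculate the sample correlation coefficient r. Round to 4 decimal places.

S_xy = nΣxy − ΣxΣy = 14·3440 − 134·276 = 48160 − 36984 = 11176
S_xx = nΣx² − (Σx)² = 14·1722 − 134² = 24108 − 17956 = 6152
S_yy = nΣy² − (Σy)² = 14·7528 − 276² = 105392 − 76176 = 29216
r = S_xy / √(S_xx·S_yy) = 11176 / √(6152·29216) = 11176 / √179736832 = 11176 / 13406.5966 = 0.8336

0.8336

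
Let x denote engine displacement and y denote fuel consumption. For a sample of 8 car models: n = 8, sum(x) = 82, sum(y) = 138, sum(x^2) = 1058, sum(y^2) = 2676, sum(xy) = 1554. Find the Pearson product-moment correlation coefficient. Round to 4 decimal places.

S_xy = nΣxy − ΣxΣy = 8·1554 − 82·138 = 12432 − 11316 = 1116
S_xx = nΣx² − (Σx)² = 8·1058 − 82² = 8464 − 6724 = 1740
S_yy = nΣy² − (Σy)² = 8·2676 − 138² = 21408 − 19044 = 2364
r = S_xy / √(S_xx·S_yy) = 1116 / √(1740·2364) = 1116 / √4113360 = 1116 / 2028.1420 = 0.5503

0.5503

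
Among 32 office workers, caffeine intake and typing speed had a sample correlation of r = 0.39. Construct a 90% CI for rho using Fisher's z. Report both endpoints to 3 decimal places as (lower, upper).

(0.106, 0.615)

Fisher z: z_r = atanh(r) = ½·ln((1+0.39)/(1−0.39)) = 0.411800
SE(z) = 1/√(n−3) = 1/√29 = 0.185695
90% ⇒ z* = 1.645; margin = 1.645·0.185695 = 0.305468
CI on z-scale: (0.106332, 0.717268)
Back-transform: tanh(0.106332) = 0.105933, tanh(0.717268) = 0.615214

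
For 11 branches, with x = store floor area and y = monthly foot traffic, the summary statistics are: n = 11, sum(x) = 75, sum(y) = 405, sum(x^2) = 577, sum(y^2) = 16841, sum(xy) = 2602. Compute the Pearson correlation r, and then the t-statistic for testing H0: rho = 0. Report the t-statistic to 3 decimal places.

-1.502

S_xy = nΣxy − ΣxΣy = 11·2602 − 75·405 = 28622 − 30375 = -1753
S_xx = nΣx² − (Σx)² = 11·577 − 75² = 6347 − 5625 = 722
S_yy = nΣy² − (Σy)² = 11·16841 − 405² = 185251 − 164025 = 21226
r = S_xy / √(S_xx·S_yy) = -1753 / √(722·21226) = -1753 / √15325172 = -1753 / 3914.7378 = -0.4478
t = r·√(n−2)/√(1−r²) = -0.4478·√9 / √(1−0.200525) = -1.343400 / 0.894134 = -1.502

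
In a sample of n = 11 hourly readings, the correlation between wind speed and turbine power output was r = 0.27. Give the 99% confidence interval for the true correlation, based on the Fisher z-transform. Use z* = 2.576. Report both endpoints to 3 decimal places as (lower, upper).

z_r = atanh(0.27) = 0.276864;  SE = 1/√(n−3) = 1/√8 = 0.353553
z-limits: 0.276864 ± 2.576·0.353553 = 0.276864 ± 0.910753 = [-0.633889, 1.187617]
ρ-limits: (tanh -0.633889, tanh 1.187617) = (-0.561, 0.830)

(-0.561, 0.830)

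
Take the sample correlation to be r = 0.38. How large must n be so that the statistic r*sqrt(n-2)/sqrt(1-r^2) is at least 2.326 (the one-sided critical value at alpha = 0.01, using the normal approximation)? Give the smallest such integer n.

r√(n−2)/√(1−r²) ≥ 2.326  ⇔  n−2 ≥ (2.326)²·(1−r²)/r²
(1−r²)/r² = (1−0.1444)/0.1444 = 5.9252
n ≥ 2 + 5.410276·5.9252 = 2 + 32.0570 = 34.0570
⌈34.0570⌉ = 35

35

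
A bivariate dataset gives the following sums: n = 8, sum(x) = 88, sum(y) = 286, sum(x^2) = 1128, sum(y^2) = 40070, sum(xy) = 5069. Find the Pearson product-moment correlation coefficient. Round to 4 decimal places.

0.8800

S_xy = nΣxy − ΣxΣy = 8·5069 − 88·286 = 40552 − 25168 = 15384
S_xx = nΣx² − (Σx)² = 8·1128 − 88² = 9024 − 7744 = 1280
S_yy = nΣy² − (Σy)² = 8·40070 − 286² = 320560 − 81796 = 238764
r = S_xy / √(S_xx·S_yy) = 15384 / √(1280·238764) = 15384 / √305617920 = 15384 / 17481.9312 = 0.8800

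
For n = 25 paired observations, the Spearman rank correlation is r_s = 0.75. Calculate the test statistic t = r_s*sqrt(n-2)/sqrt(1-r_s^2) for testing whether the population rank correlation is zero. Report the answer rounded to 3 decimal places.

5.438

1 − r_s² = 1 − 0.5625 = 0.4375;  √(1−r_s²) = 0.661438
√(n−2) = √23 = 4.795832
t = r_s·√(n−2)/√(1−r_s²) = 0.75 · 4.795832 / 0.661438 = 5.438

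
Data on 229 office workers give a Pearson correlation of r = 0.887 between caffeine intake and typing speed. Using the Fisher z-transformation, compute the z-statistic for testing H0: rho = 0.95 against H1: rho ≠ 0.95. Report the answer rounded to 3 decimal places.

Fisher z: atanh(0.887) = 1.407678, atanh(0.95) = 1.831781
z = (z_r − z_0)·√(n−3) = (1.407678 − 1.831781)·√226 = -0.424103 · 15.033296 = -6.376

-6.376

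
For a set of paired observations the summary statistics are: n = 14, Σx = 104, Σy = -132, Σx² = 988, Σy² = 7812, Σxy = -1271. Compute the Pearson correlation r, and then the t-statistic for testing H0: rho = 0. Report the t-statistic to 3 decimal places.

-0.872

S_xy = nΣxy − ΣxΣy = 14·(-1271) − 104·(-132) = -17794 − (-13728) = -4066
S_xx = nΣx² − (Σx)² = 14·988 − 104² = 13832 − 10816 = 3016
S_yy = nΣy² − (Σy)² = 14·7812 − (-132)² = 109368 − 17424 = 91944
r = S_xy / √(S_xx·S_yy) = -4066 / √(3016·91944) = -4066 / √277303104 = -4066 / 16652.4204 = -0.2442
t = r·√(n−2)/√(1−r²) = -0.2442·√12 / √(1−0.059634) = -0.845934 / 0.969725 = -0.872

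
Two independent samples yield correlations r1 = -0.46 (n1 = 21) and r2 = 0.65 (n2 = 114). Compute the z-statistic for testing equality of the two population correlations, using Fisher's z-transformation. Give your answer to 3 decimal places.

-5.008

Fisher z-transforms: z1 = atanh(-0.46) = -0.497311, z2 = atanh(0.65) = 0.775299; difference d = -1.272610
Var(d) = 1/18 + 1/111 = 0.0555556 + 0.0090090 = 0.0645646
z = d/√Var(d) = -1.272610 / √0.0645646 = -1.272610 / 0.254096 = -5.008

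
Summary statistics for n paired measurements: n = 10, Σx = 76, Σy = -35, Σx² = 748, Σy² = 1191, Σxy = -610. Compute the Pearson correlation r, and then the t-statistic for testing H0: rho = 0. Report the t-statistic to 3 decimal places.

S_xy = nΣxy − ΣxΣy = 10·(-610) − 76·(-35) = -6100 − (-2660) = -3440
S_xx = nΣx² − (Σx)² = 10·748 − 76² = 7480 − 5776 = 1704
S_yy = nΣy² − (Σy)² = 10·1191 − (-35)² = 11910 − 1225 = 10685
r = S_xy / √(S_xx·S_yy) = -3440 / √(1704·10685) = -3440 / √18207240 = -3440 / 4266.9943 = -0.8062
t = r·√(n−2)/√(1−r²) = -0.8062·√8 / √(1−0.649958) = -2.280278 / 0.591643 = -3.854

-3.854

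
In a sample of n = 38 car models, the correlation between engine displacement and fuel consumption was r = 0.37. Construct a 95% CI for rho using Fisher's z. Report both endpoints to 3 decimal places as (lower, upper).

(0.057, 0.617)

Fisher z: z_r = atanh(r) = ½·ln((1+0.37)/(1−0.37)) = 0.388423
SE(z) = 1/√(n−3) = 1/√35 = 0.169031
95% ⇒ z* = 1.960; margin = 1.960·0.169031 = 0.331301
CI on z-scale: (0.057122, 0.719724)
Back-transform: tanh(0.057122) = 0.057060, tanh(0.719724) = 0.616738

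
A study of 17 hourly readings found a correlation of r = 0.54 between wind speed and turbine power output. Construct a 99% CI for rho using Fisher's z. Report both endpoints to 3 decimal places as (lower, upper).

(-0.084, 0.860)

Fisher z: z_r = atanh(r) = ½·ln((1+0.54)/(1−0.54)) = 0.604156
SE(z) = 1/√(n−3) = 1/√14 = 0.267261
99% ⇒ z* = 2.576; margin = 2.576·0.267261 = 0.688464
CI on z-scale: (-0.084308, 1.292620)
Back-transform: tanh(-0.084308) = -0.084109, tanh(1.292620) = 0.859811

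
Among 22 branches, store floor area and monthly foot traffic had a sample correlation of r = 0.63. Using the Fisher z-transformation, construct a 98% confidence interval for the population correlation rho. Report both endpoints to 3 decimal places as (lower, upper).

Fisher z: z_r = atanh(r) = ½·ln((1+0.63)/(1−0.63)) = 0.741416
SE(z) = 1/√(n−3) = 1/√19 = 0.229416
98% ⇒ z* = 2.326; margin = 2.326·0.229416 = 0.533622
CI on z-scale: (0.207794, 1.275038)
Back-transform: tanh(0.207794) = 0.204854, tanh(1.275038) = 0.855157

(0.205, 0.855)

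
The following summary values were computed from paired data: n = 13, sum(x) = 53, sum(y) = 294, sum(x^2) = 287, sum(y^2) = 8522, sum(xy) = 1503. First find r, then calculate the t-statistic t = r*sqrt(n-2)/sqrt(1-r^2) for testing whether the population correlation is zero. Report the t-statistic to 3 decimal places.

5.035

S_xy = nΣxy − ΣxΣy = 13·1503 − 53·294 = 19539 − 15582 = 3957
S_xx = nΣx² − (Σx)² = 13·287 − 53² = 3731 − 2809 = 922
S_yy = nΣy² − (Σy)² = 13·8522 − 294² = 110786 − 86436 = 24350
r = S_xy / √(S_xx·S_yy) = 3957 / √(922·24350) = 3957 / √22450700 = 3957 / 4738.2170 = 0.8351
t = r·√(n−2)/√(1−r²) = 0.8351·√11 / √(1−0.697392) = 2.769713 / 0.550098 = 5.035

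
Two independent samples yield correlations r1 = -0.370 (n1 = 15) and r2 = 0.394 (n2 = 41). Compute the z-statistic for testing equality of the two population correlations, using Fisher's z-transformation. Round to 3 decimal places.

z1 = atanh(-0.370) = -0.388423,  z2 = atanh(0.394) = 0.416526
SE = √(1/(n1−3) + 1/(n2−3)) = √(1/12 + 1/38) = √(0.0833333 + 0.0263158) = √0.1096491 = 0.331133
z = (z1 − z2)/SE = (-0.388423 − 0.416526) / 0.331133 = -0.804949 / 0.331133 = -2.431

-2.431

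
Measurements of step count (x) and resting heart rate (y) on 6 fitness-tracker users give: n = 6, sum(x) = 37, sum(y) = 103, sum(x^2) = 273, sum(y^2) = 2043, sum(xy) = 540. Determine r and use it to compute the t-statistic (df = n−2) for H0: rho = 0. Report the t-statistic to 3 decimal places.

-3.331

Numerator: nΣxy − (Σx)(Σy) = 6·540 − (37)(103) = -571
Denominator: √[(nΣx²−(Σx)²)(nΣy²−(Σy)²)]
  nΣx²−(Σx)² = 6·273 − 1369 = 269;  nΣy²−(Σy)² = 6·2043 − 10609 = 1649
  √(269·1649) = √443581 = 666.0188
r = -571 / 666.0188 = -0.8573
t = r·√(n−2)/√(1−r²) = -0.8573·√4 / √(1−0.734963) = -1.714600 / 0.514817 = -3.331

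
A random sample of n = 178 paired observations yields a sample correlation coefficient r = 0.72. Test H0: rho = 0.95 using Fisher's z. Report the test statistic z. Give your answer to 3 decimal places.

Fisher z: atanh(0.72) = 0.907645, atanh(0.95) = 1.831781
z = (z_r − z_0)·√(n−3) = (0.907645 − 1.831781)·√175 = -0.924136 · 13.228757 = -12.225

-12.225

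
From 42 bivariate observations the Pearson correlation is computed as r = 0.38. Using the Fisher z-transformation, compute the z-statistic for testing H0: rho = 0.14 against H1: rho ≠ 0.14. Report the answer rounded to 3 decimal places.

1.618

Fisher z: atanh(0.38) = 0.400060, atanh(0.14) = 0.140926
z = (z_r − z_0)·√(n−3) = (0.400060 − 0.140926)·√39 = 0.259134 · 6.244998 = 1.618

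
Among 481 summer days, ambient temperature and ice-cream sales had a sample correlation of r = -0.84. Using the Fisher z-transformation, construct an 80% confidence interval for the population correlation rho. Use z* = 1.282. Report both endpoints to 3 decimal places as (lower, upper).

(-0.856, -0.822)

Fisher z: z_r = atanh(r) = ½·ln((1+(-0.84))/(1−(-0.84))) = -1.221174
SE(z) = 1/√(n−3) = 1/√478 = 0.045739
80% ⇒ z* = 1.282; margin = 1.282·0.045739 = 0.058637
CI on z-scale: (-1.279811, -1.162537)
Back-transform: tanh(-1.279811) = -0.856435, tanh(-1.162537) = -0.821865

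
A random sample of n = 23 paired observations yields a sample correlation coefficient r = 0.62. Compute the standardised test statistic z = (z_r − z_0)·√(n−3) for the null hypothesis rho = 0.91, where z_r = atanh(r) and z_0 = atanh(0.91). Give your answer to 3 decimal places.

-3.589

Fisher z: atanh(0.62) = 0.725005, atanh(0.91) = 1.527524
z = (z_r − z_0)·√(n−3) = (0.725005 − 1.527524)·√20 = -0.802519 · 4.472136 = -3.589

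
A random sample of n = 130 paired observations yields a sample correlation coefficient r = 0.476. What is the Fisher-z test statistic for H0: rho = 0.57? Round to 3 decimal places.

z_r = atanh(0.476) = 0.517800,  z_0 = atanh(0.57) = 0.647523
SE = 1/√(n−3) = 1/√127 = 0.088736
z = (z_r − z_0)/SE = (0.517800 − 0.647523) / 0.088736 = -0.129723 / 0.088736 = -1.462

-1.462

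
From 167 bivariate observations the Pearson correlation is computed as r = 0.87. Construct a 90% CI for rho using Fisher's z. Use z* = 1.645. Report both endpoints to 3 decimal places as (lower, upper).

z_r = atanh(0.87) = 1.333080;  SE = 1/√(n−3) = 1/√164 = 0.078087
z-limits: 1.333080 ± 1.645·0.078087 = 1.333080 ± 0.128453 = [1.204627, 1.461533]
ρ-limits: (tanh 1.204627, tanh 1.461533) = (0.835, 0.898)

(0.835, 0.898)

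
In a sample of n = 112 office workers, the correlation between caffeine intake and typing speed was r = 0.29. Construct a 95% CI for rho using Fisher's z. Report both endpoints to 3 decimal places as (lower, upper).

z_r = atanh(0.29) = 0.298566;  SE = 1/√(n−3) = 1/√109 = 0.095783
z-limits: 0.298566 ± 1.960·0.095783 = 0.298566 ± 0.187735 = [0.110831, 0.486301]
ρ-limits: (tanh 0.110831, tanh 0.486301) = (0.110, 0.451)

(0.110, 0.451)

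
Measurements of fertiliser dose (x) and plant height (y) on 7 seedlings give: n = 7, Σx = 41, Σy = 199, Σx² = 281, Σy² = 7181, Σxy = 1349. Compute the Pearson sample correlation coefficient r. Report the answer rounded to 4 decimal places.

0.7352

S_xy = nΣxy − ΣxΣy = 7·1349 − 41·199 = 9443 − 8159 = 1284
S_xx = nΣx² − (Σx)² = 7·281 − 41² = 1967 − 1681 = 286
S_yy = nΣy² − (Σy)² = 7·7181 − 199² = 50267 − 39601 = 10666
r = S_xy / √(S_xx·S_yy) = 1284 / √(286·10666) = 1284 / √3050476 = 1284 / 1746.5612 = 0.7352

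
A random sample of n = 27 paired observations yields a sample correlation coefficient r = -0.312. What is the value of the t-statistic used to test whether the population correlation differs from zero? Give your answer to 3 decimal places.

-1.642

1 − r² = 1 − 0.097344 = 0.902656;  √(1−r²) = 0.950082
√(n−2) = √25 = 5.000000
t = r·√(n−2)/√(1−r²) = -0.312 · 5.000000 / 0.950082 = -1.642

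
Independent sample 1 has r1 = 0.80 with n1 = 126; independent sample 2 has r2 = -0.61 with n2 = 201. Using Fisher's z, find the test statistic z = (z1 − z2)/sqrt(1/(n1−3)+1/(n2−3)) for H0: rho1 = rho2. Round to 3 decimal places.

Fisher z-transforms: z1 = atanh(0.80) = 1.098612, z2 = atanh(-0.61) = -0.708921; difference d = 1.807533
Var(d) = 1/123 + 1/198 = 0.0081301 + 0.0050505 = 0.0131806
z = d/√Var(d) = 1.807533 / √0.0131806 = 1.807533 / 0.114807 = 15.744

15.744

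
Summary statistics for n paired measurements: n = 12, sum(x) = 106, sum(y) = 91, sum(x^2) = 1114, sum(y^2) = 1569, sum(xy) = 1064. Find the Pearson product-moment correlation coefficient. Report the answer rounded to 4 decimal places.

0.6584

S_xy = nΣxy − ΣxΣy = 12·1064 − 106·91 = 12768 − 9646 = 3122
S_xx = nΣx² − (Σx)² = 12·1114 − 106² = 13368 − 11236 = 2132
S_yy = nΣy² − (Σy)² = 12·1569 − 91² = 18828 − 8281 = 10547
r = S_xy / √(S_xx·S_yy) = 3122 / √(2132·10547) = 3122 / √22486204 = 3122 / 4741.9620 = 0.6584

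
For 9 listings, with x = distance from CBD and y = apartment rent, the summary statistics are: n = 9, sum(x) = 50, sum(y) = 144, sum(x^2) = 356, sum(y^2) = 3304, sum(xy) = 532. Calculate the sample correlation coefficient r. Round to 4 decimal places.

-0.9582

S_xy = nΣxy − ΣxΣy = 9·532 − 50·144 = 4788 − 7200 = -2412
S_xx = nΣx² − (Σx)² = 9·356 − 50² = 3204 − 2500 = 704
S_yy = nΣy² − (Σy)² = 9·3304 − 144² = 29736 − 20736 = 9000
r = S_xy / √(S_xx·S_yy) = -2412 / √(704·9000) = -2412 / √6336000 = -2412 / 2517.1412 = -0.9582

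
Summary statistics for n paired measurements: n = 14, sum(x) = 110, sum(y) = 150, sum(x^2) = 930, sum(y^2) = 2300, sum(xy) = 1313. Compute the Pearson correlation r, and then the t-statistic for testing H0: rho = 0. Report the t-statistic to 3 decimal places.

2.810

S_xy = nΣxy − ΣxΣy = 14·1313 − 110·150 = 18382 − 16500 = 1882
S_xx = nΣx² − (Σx)² = 14·930 − 110² = 13020 − 12100 = 920
S_yy = nΣy² − (Σy)² = 14·2300 − 150² = 32200 − 22500 = 9700
r = S_xy / √(S_xx·S_yy) = 1882 / √(920·9700) = 1882 / √8924000 = 1882 / 2987.3065 = 0.6300
t = r·√(n−2)/√(1−r²) = 0.6300·√12 / √(1−0.396900) = 2.182384 / 0.776595 = 2.810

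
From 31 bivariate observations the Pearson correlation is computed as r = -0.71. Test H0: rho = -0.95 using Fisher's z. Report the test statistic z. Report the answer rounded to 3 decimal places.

4.998

Fisher z: atanh(-0.71) = -0.887184, atanh(-0.95) = -1.831781
z = (z_r − z_0)·√(n−3) = (-0.887184 − (-1.831781))·√28 = 0.944597 · 5.291503 = 4.998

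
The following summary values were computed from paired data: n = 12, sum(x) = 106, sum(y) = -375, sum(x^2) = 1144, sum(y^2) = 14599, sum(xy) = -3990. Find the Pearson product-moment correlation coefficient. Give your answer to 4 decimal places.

S_xy = nΣxy − ΣxΣy = 12·(-3990) − 106·(-375) = -47880 − (-39750) = -8130
S_xx = nΣx² − (Σx)² = 12·1144 − 106² = 13728 − 11236 = 2492
S_yy = nΣy² − (Σy)² = 12·14599 − (-375)² = 175188 − 140625 = 34563
r = S_xy / √(S_xx·S_yy) = -8130 / √(2492·34563) = -8130 / √86130996 = -8130 / 9280.6786 = -0.8760

-0.8760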